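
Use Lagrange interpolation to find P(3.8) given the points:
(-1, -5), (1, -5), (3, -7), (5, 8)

Lagrange interpolation formula:
P(x) = Σ yᵢ × Lᵢ(x)
where Lᵢ(x) = Π_{j≠i} (x - xⱼ)/(xᵢ - xⱼ)

L_0(3.8) = (3.8 - 1)/(-1 - 1) × (3.8 - 3)/(-1 - 3) × (3.8 - 5)/(-1 - 5) = 0.056000
L_1(3.8) = (3.8 - (-1))/(1 - (-1)) × (3.8 - 3)/(1 - 3) × (3.8 - 5)/(1 - 5) = -0.288000
L_2(3.8) = (3.8 - (-1))/(3 - (-1)) × (3.8 - 1)/(3 - 1) × (3.8 - 5)/(3 - 5) = 1.008000
L_3(3.8) = (3.8 - (-1))/(5 - (-1)) × (3.8 - 1)/(5 - 1) × (3.8 - 3)/(5 - 3) = 0.224000

P(3.8) = (-5)×L_0(3.8) + (-5)×L_1(3.8) + (-7)×L_2(3.8) + 8×L_3(3.8)
P(3.8) = -4.104000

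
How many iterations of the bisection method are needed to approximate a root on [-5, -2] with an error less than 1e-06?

We need (b-a)/2^n ≤ 1e-06
(-2 - (-5))/2^n ≤ 1e-06
3/2^n ≤ 1e-06
2^n ≥ 3000000
n ≥ log₂(3000000) = 21.52
n ≥ 22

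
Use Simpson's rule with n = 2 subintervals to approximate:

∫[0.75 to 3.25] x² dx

f(x) = x²
a = 0.75, b = 3.25, n = 2
h = (b - a)/n = 1.250000

Simpson's rule: (h/3)[f(x₀) + 4f(x₁) + 2f(x₂) + ... + f(xₙ)]

x_0 = 0.7500, f(x_0) = 0.562500, coefficient = 1
x_1 = 2.0000, f(x_1) = 4.000000, coefficient = 4
x_2 = 3.2500, f(x_2) = 10.562500, coefficient = 1

I ≈ (1.250000/3) × 27.125000 = 11.302083
Exact value: 11.302083
Error: 0.000000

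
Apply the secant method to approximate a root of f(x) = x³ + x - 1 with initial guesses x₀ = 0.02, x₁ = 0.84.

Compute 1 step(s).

f(x) = x³ + x - 1
x₀ = 0.02, x₁ = 0.84

Secant formula: x_{n+1} = x_n - f(x_n)(x_n - x_{n-1})/(f(x_n) - f(x_{n-1}))

Iteration 1:
  f(0.020000) = -0.979992
  f(0.840000) = 0.432704
  x_2 = 0.840000 - 0.432704×(0.840000 - 0.020000)/(0.432704 - (-0.979992))
       = 0.588837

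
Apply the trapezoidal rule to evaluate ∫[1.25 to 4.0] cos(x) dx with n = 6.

f(x) = cos(x)
a = 1.25, b = 4.0, n = 6
h = (b - a)/n = 0.458333

Trapezoidal rule: (h/2)[f(x₀) + 2f(x₁) + 2f(x₂) + ... + f(xₙ)]

x_0 = 1.2500, f(x_0) = 0.315322, coefficient = 1
x_1 = 1.7083, f(x_1) = -0.137104, coefficient = 2
x_2 = 2.1667, f(x_2) = -0.561229, coefficient = 2
x_3 = 2.6250, f(x_3) = -0.869507, coefficient = 2
x_4 = 3.0833, f(x_4) = -0.998303, coefficient = 2
x_5 = 3.5417, f(x_5) = -0.921032, coefficient = 2
x_6 = 4.0000, f(x_6) = -0.653644, coefficient = 1

I ≈ (0.458333/2) × -7.312673 = -1.675821
Exact value: -1.705787
Error: 0.029966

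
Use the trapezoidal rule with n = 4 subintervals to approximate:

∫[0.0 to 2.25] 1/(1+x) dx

f(x) = 1/(1+x)
a = 0.0, b = 2.25, n = 4
h = (b - a)/n = 0.562500

Trapezoidal rule: (h/2)[f(x₀) + 2f(x₁) + 2f(x₂) + ... + f(xₙ)]

x_0 = 0.0000, f(x_0) = 1.000000, coefficient = 1
x_1 = 0.5625, f(x_1) = 0.640000, coefficient = 2
x_2 = 1.1250, f(x_2) = 0.470588, coefficient = 2
x_3 = 1.6875, f(x_3) = 0.372093, coefficient = 2
x_4 = 2.2500, f(x_4) = 0.307692, coefficient = 1

I ≈ (0.562500/2) × 4.273055 = 1.201797
Exact value: 1.178655
Error: 0.023142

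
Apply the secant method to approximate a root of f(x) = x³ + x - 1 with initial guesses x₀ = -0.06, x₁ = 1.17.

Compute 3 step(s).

f(x) = x³ + x - 1
x₀ = -0.06, x₁ = 1.17

Secant formula: x_{n+1} = x_n - f(x_n)(x_n - x_{n-1})/(f(x_n) - f(x_{n-1}))

Iteration 1:
  f(-0.060000) = -1.060216
  f(1.170000) = 1.771613
  x_2 = 1.170000 - 1.771613×(1.170000 - (-0.060000))/(1.771613 - (-1.060216))
       = 0.400503
Iteration 2:
  f(1.170000) = 1.771613
  f(0.400503) = -0.535255
  x_3 = 0.400503 - (-0.535255)×(0.400503 - 1.170000)/(-0.535255 - 1.771613)
       = 0.579047
Iteration 3:
  f(0.400503) = -0.535255
  f(0.579047) = -0.226801
  x_4 = 0.579047 - (-0.226801)×(0.579047 - 0.400503)/(-0.226801 - (-0.535255))
       = 0.710327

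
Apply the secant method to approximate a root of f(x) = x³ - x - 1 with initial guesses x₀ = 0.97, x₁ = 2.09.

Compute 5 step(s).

f(x) = x³ - x - 1
x₀ = 0.97, x₁ = 2.09

Secant formula: x_{n+1} = x_n - f(x_n)(x_n - x_{n-1})/(f(x_n) - f(x_{n-1}))

Iteration 1:
  f(0.970000) = -1.057327
  f(2.090000) = 6.039329
  x_2 = 2.090000 - 6.039329×(2.090000 - 0.970000)/(6.039329 - (-1.057327))
       = 1.136868
Iteration 2:
  f(2.090000) = 6.039329
  f(1.136868) = -0.667501
  x_3 = 1.136868 - (-0.667501)×(1.136868 - 2.090000)/(-0.667501 - 6.039329)
       = 1.231729
Iteration 3:
  f(1.136868) = -0.667501
  f(1.231729) = -0.363003
  x_4 = 1.231729 - (-0.363003)×(1.231729 - 1.136868)/(-0.363003 - (-0.667501))
       = 1.344816
Iteration 4:
  f(1.231729) = -0.363003
  f(1.344816) = 0.087326
  x_5 = 1.344816 - 0.087326×(1.344816 - 1.231729)/(0.087326 - (-0.363003))
       = 1.322887
Iteration 5:
  f(1.344816) = 0.087326
  f(1.322887) = -0.007795
  x_6 = 1.322887 - (-0.007795)×(1.322887 - 1.344816)/(-0.007795 - 0.087326)
       = 1.324684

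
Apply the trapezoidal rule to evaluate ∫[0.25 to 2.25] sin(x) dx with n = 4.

f(x) = sin(x)
a = 0.25, b = 2.25, n = 4
h = (b - a)/n = 0.500000

Trapezoidal rule: (h/2)[f(x₀) + 2f(x₁) + 2f(x₂) + ... + f(xₙ)]

x_0 = 0.2500, f(x_0) = 0.247404, coefficient = 1
x_1 = 0.7500, f(x_1) = 0.681639, coefficient = 2
x_2 = 1.2500, f(x_2) = 0.948985, coefficient = 2
x_3 = 1.7500, f(x_3) = 0.983986, coefficient = 2
x_4 = 2.2500, f(x_4) = 0.778073, coefficient = 1

I ≈ (0.500000/2) × 6.254696 = 1.563674
Exact value: 1.597086
Error: 0.033412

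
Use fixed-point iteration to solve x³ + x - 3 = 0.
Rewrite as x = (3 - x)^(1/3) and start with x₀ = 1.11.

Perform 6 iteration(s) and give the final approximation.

Equation: x³ + x - 3 = 0
Fixed-point form: x = (3 - x)^(1/3)
x₀ = 1.11

x_1 = g(1.110000) = 1.236386
x_2 = g(1.236386) = 1.208188
x_3 = g(1.208188) = 1.214593
x_4 = g(1.214593) = 1.213144
x_5 = g(1.213144) = 1.213472
x_6 = g(1.213472) = 1.213398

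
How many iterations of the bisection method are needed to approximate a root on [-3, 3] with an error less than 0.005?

We need (b-a)/2^n ≤ 0.005
(3 - (-3))/2^n ≤ 0.005
6/2^n ≤ 0.005
2^n ≥ 1200
n ≥ log₂(1200) = 10.23
n ≥ 11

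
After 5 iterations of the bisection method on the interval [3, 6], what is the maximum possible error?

Bisection error bound: |error| ≤ (b-a)/2^n
|error| ≤ (6 - 3)/2^5 = 3/2^5
|error| ≤ 0.0937500000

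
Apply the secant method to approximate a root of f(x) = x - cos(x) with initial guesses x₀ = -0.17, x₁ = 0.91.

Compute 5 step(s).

f(x) = x - cos(x)
x₀ = -0.17, x₁ = 0.91

Secant formula: x_{n+1} = x_n - f(x_n)(x_n - x_{n-1})/(f(x_n) - f(x_{n-1}))

Iteration 1:
  f(-0.170000) = -1.155585
  f(0.910000) = 0.296254
  x_2 = 0.910000 - 0.296254×(0.910000 - (-0.170000))/(0.296254 - (-1.155585))
       = 0.689621
Iteration 2:
  f(0.910000) = 0.296254
  f(0.689621) = -0.081866
  x_3 = 0.689621 - (-0.081866)×(0.689621 - 0.910000)/(-0.081866 - 0.296254)
       = 0.737335
Iteration 3:
  f(0.689621) = -0.081866
  f(0.737335) = -0.002928
  x_4 = 0.737335 - (-0.002928)×(0.737335 - 0.689621)/(-0.002928 - (-0.081866))
       = 0.739105
Iteration 4:
  f(0.737335) = -0.002928
  f(0.739105) = 0.000033
  x_5 = 0.739105 - 0.000033×(0.739105 - 0.737335)/(0.000033 - (-0.002928))
       = 0.739085
Iteration 5:
  f(0.739105) = 0.000033
  f(0.739085) = 0.000000
  x_6 = 0.739085 - 0.000000×(0.739085 - 0.739105)/(0.000000 - 0.000033)
       = 0.739085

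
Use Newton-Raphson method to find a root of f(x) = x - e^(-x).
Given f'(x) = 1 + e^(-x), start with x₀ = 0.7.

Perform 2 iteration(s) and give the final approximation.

f(x) = x - e^(-x)
f'(x) = 1 + e^(-x)
x₀ = 0.7

Newton-Raphson formula: x_{n+1} = x_n - f(x_n)/f'(x_n)

Iteration 1:
  f(0.700000) = 0.203415
  f'(0.700000) = 1.496585
  x_1 = 0.700000 - 0.203415/1.496585 = 0.564081
Iteration 2:
  f(0.564081) = -0.004802
  f'(0.564081) = 1.568883
  x_2 = 0.564081 - (-0.004802)/1.568883 = 0.567142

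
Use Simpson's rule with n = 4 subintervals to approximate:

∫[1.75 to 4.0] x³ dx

f(x) = x³
a = 1.75, b = 4.0, n = 4
h = (b - a)/n = 0.562500

Simpson's rule: (h/3)[f(x₀) + 4f(x₁) + 2f(x₂) + ... + f(xₙ)]

x_0 = 1.7500, f(x_0) = 5.359375, coefficient = 1
x_1 = 2.3125, f(x_1) = 12.366455, coefficient = 4
x_2 = 2.8750, f(x_2) = 23.763672, coefficient = 2
x_3 = 3.4375, f(x_3) = 40.618896, coefficient = 4
x_4 = 4.0000, f(x_4) = 64.000000, coefficient = 1

I ≈ (0.562500/3) × 328.828125 = 61.655273
Exact value: 61.655273
Error: 0.000000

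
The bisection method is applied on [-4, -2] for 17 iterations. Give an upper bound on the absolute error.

Bisection error bound: |error| ≤ (b-a)/2^n
|error| ≤ (-2 - (-4))/2^17 = 2/2^17
|error| ≤ 0.0000152588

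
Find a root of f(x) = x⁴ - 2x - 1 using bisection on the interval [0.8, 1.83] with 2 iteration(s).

f(x) = x⁴ - 2x - 1
Initial interval: [0.8, 1.83]

Iteration 1:
  c_1 = (0.800000 + 1.830000)/2 = 1.315000
  f(c_1) = f(1.315000) = -0.639781
  f(a) × f(c) ≥ 0, new interval: [1.315000, 1.830000]
Iteration 2:
  c_2 = (1.315000 + 1.830000)/2 = 1.572500
  f(c_2) = f(1.572500) = 1.969523
  f(a) × f(c) < 0, new interval: [1.315000, 1.572500]

After 2 iteration(s), the approximation is c_2 = 1.572500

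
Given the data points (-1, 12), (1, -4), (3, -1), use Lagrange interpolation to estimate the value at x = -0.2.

Lagrange interpolation formula:
P(x) = Σ yᵢ × Lᵢ(x)
where Lᵢ(x) = Π_{j≠i} (x - xⱼ)/(xᵢ - xⱼ)

L_0(-0.2) = (-0.2 - 1)/(-1 - 1) × (-0.2 - 3)/(-1 - 3) = 0.480000
L_1(-0.2) = (-0.2 - (-1))/(1 - (-1)) × (-0.2 - 3)/(1 - 3) = 0.640000
L_2(-0.2) = (-0.2 - (-1))/(3 - (-1)) × (-0.2 - 1)/(3 - 1) = -0.120000

P(-0.2) = 12×L_0(-0.2) + (-4)×L_1(-0.2) + (-1)×L_2(-0.2)
P(-0.2) = 3.320000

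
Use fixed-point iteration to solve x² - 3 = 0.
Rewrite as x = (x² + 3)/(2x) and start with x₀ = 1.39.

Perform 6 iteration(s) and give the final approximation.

Equation: x² - 3 = 0
Fixed-point form: x = (x² + 3)/(2x)
x₀ = 1.39

x_1 = g(1.390000) = 1.774137
x_2 = g(1.774137) = 1.732550
x_3 = g(1.732550) = 1.732051
x_4 = g(1.732051) = 1.732051
x_5 = g(1.732051) = 1.732051
x_6 = g(1.732051) = 1.732051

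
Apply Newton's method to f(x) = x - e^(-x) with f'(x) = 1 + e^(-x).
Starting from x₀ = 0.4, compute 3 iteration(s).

f(x) = x - e^(-x)
f'(x) = 1 + e^(-x)
x₀ = 0.4

Newton-Raphson formula: x_{n+1} = x_n - f(x_n)/f'(x_n)

Iteration 1:
  f(0.400000) = -0.270320
  f'(0.400000) = 1.670320
  x_1 = 0.400000 - (-0.270320)/1.670320 = 0.561837
Iteration 2:
  f(0.561837) = -0.008323
  f'(0.561837) = 1.570161
  x_2 = 0.561837 - (-0.008323)/1.570161 = 0.567138
Iteration 3:
  f(0.567138) = -0.000008
  f'(0.567138) = 1.567146
  x_3 = 0.567138 - (-0.000008)/1.567146 = 0.567143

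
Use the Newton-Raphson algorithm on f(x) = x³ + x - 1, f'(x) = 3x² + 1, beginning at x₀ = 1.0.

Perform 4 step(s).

f(x) = x³ + x - 1
f'(x) = 3x² + 1
x₀ = 1.0

Newton-Raphson formula: x_{n+1} = x_n - f(x_n)/f'(x_n)

Iteration 1:
  f(1.000000) = 1.000000
  f'(1.000000) = 4.000000
  x_1 = 1.000000 - 1.000000/4.000000 = 0.750000
Iteration 2:
  f(0.750000) = 0.171875
  f'(0.750000) = 2.687500
  x_2 = 0.750000 - 0.171875/2.687500 = 0.686047
Iteration 3:
  f(0.686047) = 0.008941
  f'(0.686047) = 2.411979
  x_3 = 0.686047 - 0.008941/2.411979 = 0.682340
Iteration 4:
  f(0.682340) = 0.000028
  f'(0.682340) = 2.396762
  x_4 = 0.682340 - 0.000028/2.396762 = 0.682328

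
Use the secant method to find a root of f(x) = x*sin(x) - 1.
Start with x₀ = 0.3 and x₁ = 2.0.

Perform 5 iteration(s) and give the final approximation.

f(x) = x*sin(x) - 1
x₀ = 0.3, x₁ = 2.0

Secant formula: x_{n+1} = x_n - f(x_n)(x_n - x_{n-1})/(f(x_n) - f(x_{n-1}))

Iteration 1:
  f(0.300000) = -0.911344
  f(2.000000) = 0.818595
  x_2 = 2.000000 - 0.818595×(2.000000 - 0.300000)/(0.818595 - (-0.911344))
       = 1.195572
Iteration 2:
  f(2.000000) = 0.818595
  f(1.195572) = 0.112391
  x_3 = 1.195572 - 0.112391×(1.195572 - 2.000000)/(0.112391 - 0.818595)
       = 1.067549
Iteration 3:
  f(1.195572) = 0.112391
  f(1.067549) = -0.064804
  x_4 = 1.067549 - (-0.064804)×(1.067549 - 1.195572)/(-0.064804 - 0.112391)
       = 1.114370
Iteration 4:
  f(1.067549) = -0.064804
  f(1.114370) = 0.000296
  x_5 = 1.114370 - 0.000296×(1.114370 - 1.067549)/(0.000296 - (-0.064804))
       = 1.114157
Iteration 5:
  f(1.114370) = 0.000296
  f(1.114157) = 0.000000
  x_6 = 1.114157 - 0.000000×(1.114157 - 1.114370)/(0.000000 - 0.000296)
       = 1.114157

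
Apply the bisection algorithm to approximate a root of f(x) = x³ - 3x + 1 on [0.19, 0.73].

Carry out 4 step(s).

f(x) = x³ - 3x + 1
Initial interval: [0.19, 0.73]

Iteration 1:
  c_1 = (0.190000 + 0.730000)/2 = 0.460000
  f(c_1) = f(0.460000) = -0.282664
  f(a) × f(c) < 0, new interval: [0.190000, 0.460000]
Iteration 2:
  c_2 = (0.190000 + 0.460000)/2 = 0.325000
  f(c_2) = f(0.325000) = 0.059328
  f(a) × f(c) ≥ 0, new interval: [0.325000, 0.460000]
Iteration 3:
  c_3 = (0.325000 + 0.460000)/2 = 0.392500
  f(c_3) = f(0.392500) = -0.117033
  f(a) × f(c) < 0, new interval: [0.325000, 0.392500]
Iteration 4:
  c_4 = (0.325000 + 0.392500)/2 = 0.358750
  f(c_4) = f(0.358750) = -0.030078
  f(a) × f(c) < 0, new interval: [0.325000, 0.358750]

After 4 iteration(s), the approximation is c_4 = 0.358750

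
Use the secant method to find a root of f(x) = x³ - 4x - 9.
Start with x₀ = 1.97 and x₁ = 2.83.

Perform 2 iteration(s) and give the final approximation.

f(x) = x³ - 4x - 9
x₀ = 1.97, x₁ = 2.83

Secant formula: x_{n+1} = x_n - f(x_n)(x_n - x_{n-1})/(f(x_n) - f(x_{n-1}))

Iteration 1:
  f(1.970000) = -9.234627
  f(2.830000) = 2.345187
  x_2 = 2.830000 - 2.345187×(2.830000 - 1.970000)/(2.345187 - (-9.234627))
       = 2.655830
Iteration 2:
  f(2.830000) = 2.345187
  f(2.655830) = -0.890608
  x_3 = 2.655830 - (-0.890608)×(2.655830 - 2.830000)/(-0.890608 - 2.345187)
       = 2.703768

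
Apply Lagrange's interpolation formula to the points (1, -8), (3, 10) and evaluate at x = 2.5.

Lagrange interpolation formula:
P(x) = Σ yᵢ × Lᵢ(x)
where Lᵢ(x) = Π_{j≠i} (x - xⱼ)/(xᵢ - xⱼ)

L_0(2.5) = (2.5 - 3)/(1 - 3) = 0.250000
L_1(2.5) = (2.5 - 1)/(3 - 1) = 0.750000

P(2.5) = (-8)×L_0(2.5) + 10×L_1(2.5)
P(2.5) = 5.500000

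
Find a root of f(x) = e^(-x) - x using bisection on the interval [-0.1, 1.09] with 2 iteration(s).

f(x) = e^(-x) - x
Initial interval: [-0.1, 1.09]

Iteration 1:
  c_1 = (-0.100000 + 1.090000)/2 = 0.495000
  f(c_1) = f(0.495000) = 0.114571
  f(a) × f(c) ≥ 0, new interval: [0.495000, 1.090000]
Iteration 2:
  c_2 = (0.495000 + 1.090000)/2 = 0.792500
  f(c_2) = f(0.792500) = -0.339788
  f(a) × f(c) < 0, new interval: [0.495000, 0.792500]

After 2 iteration(s), the approximation is c_2 = 0.792500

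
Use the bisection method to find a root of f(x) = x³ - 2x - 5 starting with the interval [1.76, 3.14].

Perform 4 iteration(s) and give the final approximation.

f(x) = x³ - 2x - 5
Initial interval: [1.76, 3.14]

Iteration 1:
  c_1 = (1.760000 + 3.140000)/2 = 2.450000
  f(c_1) = f(2.450000) = 4.806125
  f(a) × f(c) < 0, new interval: [1.760000, 2.450000]
Iteration 2:
  c_2 = (1.760000 + 2.450000)/2 = 2.105000
  f(c_2) = f(2.105000) = 0.117308
  f(a) × f(c) < 0, new interval: [1.760000, 2.105000]
Iteration 3:
  c_3 = (1.760000 + 2.105000)/2 = 1.932500
  f(c_3) = f(1.932500) = -1.647970
  f(a) × f(c) ≥ 0, new interval: [1.932500, 2.105000]
Iteration 4:
  c_4 = (1.932500 + 2.105000)/2 = 2.018750
  f(c_4) = f(2.018750) = -0.810384
  f(a) × f(c) ≥ 0, new interval: [2.018750, 2.105000]

After 4 iteration(s), the approximation is c_4 = 2.018750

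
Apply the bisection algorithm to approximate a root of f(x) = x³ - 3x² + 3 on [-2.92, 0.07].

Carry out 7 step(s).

f(x) = x³ - 3x² + 3
Initial interval: [-2.92, 0.07]

Iteration 1:
  c_1 = (-2.920000 + 0.070000)/2 = -1.425000
  f(c_1) = f(-1.425000) = -5.985516
  f(a) × f(c) ≥ 0, new interval: [-1.425000, 0.070000]
Iteration 2:
  c_2 = (-1.425000 + 0.070000)/2 = -0.677500
  f(c_2) = f(-0.677500) = 1.312005
  f(a) × f(c) < 0, new interval: [-1.425000, -0.677500]
Iteration 3:
  c_3 = (-1.425000 + (-0.677500))/2 = -1.051250
  f(c_3) = f(-1.051250) = -1.477144
  f(a) × f(c) ≥ 0, new interval: [-1.051250, -0.677500]
Iteration 4:
  c_4 = (-1.051250 + (-0.677500))/2 = -0.864375
  f(c_4) = f(-0.864375) = 0.112755
  f(a) × f(c) < 0, new interval: [-1.051250, -0.864375]
Iteration 5:
  c_5 = (-1.051250 + (-0.864375))/2 = -0.957812
  f(c_5) = f(-0.957812) = -0.630916
  f(a) × f(c) ≥ 0, new interval: [-0.957812, -0.864375]
Iteration 6:
  c_6 = (-0.957812 + (-0.864375))/2 = -0.911094
  f(c_6) = f(-0.911094) = -0.246567
  f(a) × f(c) ≥ 0, new interval: [-0.911094, -0.864375]
Iteration 7:
  c_7 = (-0.911094 + (-0.864375))/2 = -0.887734
  f(c_7) = f(-0.887734) = -0.063816
  f(a) × f(c) ≥ 0, new interval: [-0.887734, -0.864375]

After 7 iteration(s), the approximation is c_7 = -0.887734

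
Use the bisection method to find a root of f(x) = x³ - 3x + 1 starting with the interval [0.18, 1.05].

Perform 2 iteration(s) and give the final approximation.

f(x) = x³ - 3x + 1
Initial interval: [0.18, 1.05]

Iteration 1:
  c_1 = (0.180000 + 1.050000)/2 = 0.615000
  f(c_1) = f(0.615000) = -0.612392
  f(a) × f(c) < 0, new interval: [0.180000, 0.615000]
Iteration 2:
  c_2 = (0.180000 + 0.615000)/2 = 0.397500
  f(c_2) = f(0.397500) = -0.129693
  f(a) × f(c) < 0, new interval: [0.180000, 0.397500]

After 2 iteration(s), the approximation is c_2 = 0.397500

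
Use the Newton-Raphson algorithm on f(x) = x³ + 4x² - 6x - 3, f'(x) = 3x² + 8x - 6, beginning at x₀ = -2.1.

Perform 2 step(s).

f(x) = x³ + 4x² - 6x - 3
f'(x) = 3x² + 8x - 6
x₀ = -2.1

Newton-Raphson formula: x_{n+1} = x_n - f(x_n)/f'(x_n)

Iteration 1:
  f(-2.100000) = 17.979000
  f'(-2.100000) = -9.570000
  x_1 = -2.100000 - 17.979000/(-9.570000) = -0.221317
Iteration 2:
  f(-0.221317) = -1.487016
  f'(-0.221317) = -7.623590
  x_2 = -0.221317 - (-1.487016)/(-7.623590) = -0.416371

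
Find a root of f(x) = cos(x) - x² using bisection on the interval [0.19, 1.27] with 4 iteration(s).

f(x) = cos(x) - x²
Initial interval: [0.19, 1.27]

Iteration 1:
  c_1 = (0.190000 + 1.270000)/2 = 0.730000
  f(c_1) = f(0.730000) = 0.212274
  f(a) × f(c) ≥ 0, new interval: [0.730000, 1.270000]
Iteration 2:
  c_2 = (0.730000 + 1.270000)/2 = 1.000000
  f(c_2) = f(1.000000) = -0.459698
  f(a) × f(c) < 0, new interval: [0.730000, 1.000000]
Iteration 3:
  c_3 = (0.730000 + 1.000000)/2 = 0.865000
  f(c_3) = f(0.865000) = -0.099585
  f(a) × f(c) < 0, new interval: [0.730000, 0.865000]
Iteration 4:
  c_4 = (0.730000 + 0.865000)/2 = 0.797500
  f(c_4) = f(0.797500) = 0.062492
  f(a) × f(c) ≥ 0, new interval: [0.797500, 0.865000]

After 4 iteration(s), the approximation is c_4 = 0.797500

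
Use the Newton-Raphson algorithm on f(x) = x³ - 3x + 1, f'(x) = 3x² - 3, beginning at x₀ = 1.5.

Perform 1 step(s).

f(x) = x³ - 3x + 1
f'(x) = 3x² - 3
x₀ = 1.5

Newton-Raphson formula: x_{n+1} = x_n - f(x_n)/f'(x_n)

Iteration 1:
  f(1.500000) = -0.125000
  f'(1.500000) = 3.750000
  x_1 = 1.500000 - (-0.125000)/3.750000 = 1.533333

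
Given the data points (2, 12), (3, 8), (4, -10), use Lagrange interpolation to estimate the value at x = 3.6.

Lagrange interpolation formula:
P(x) = Σ yᵢ × Lᵢ(x)
where Lᵢ(x) = Π_{j≠i} (x - xⱼ)/(xᵢ - xⱼ)

L_0(3.6) = (3.6 - 3)/(2 - 3) × (3.6 - 4)/(2 - 4) = -0.120000
L_1(3.6) = (3.6 - 2)/(3 - 2) × (3.6 - 4)/(3 - 4) = 0.640000
L_2(3.6) = (3.6 - 2)/(4 - 2) × (3.6 - 3)/(4 - 3) = 0.480000

P(3.6) = 12×L_0(3.6) + 8×L_1(3.6) + (-10)×L_2(3.6)
P(3.6) = -1.120000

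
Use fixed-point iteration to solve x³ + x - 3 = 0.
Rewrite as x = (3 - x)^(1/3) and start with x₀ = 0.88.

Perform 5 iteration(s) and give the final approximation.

Equation: x³ + x - 3 = 0
Fixed-point form: x = (3 - x)^(1/3)
x₀ = 0.88

x_1 = g(0.880000) = 1.284632
x_2 = g(1.284632) = 1.197069
x_3 = g(1.197069) = 1.217100
x_4 = g(1.217100) = 1.212576
x_5 = g(1.212576) = 1.213601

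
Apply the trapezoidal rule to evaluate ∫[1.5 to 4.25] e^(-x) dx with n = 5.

f(x) = e^(-x)
a = 1.5, b = 4.25, n = 5
h = (b - a)/n = 0.550000

Trapezoidal rule: (h/2)[f(x₀) + 2f(x₁) + 2f(x₂) + ... + f(xₙ)]

x_0 = 1.5000, f(x_0) = 0.223130, coefficient = 1
x_1 = 2.0500, f(x_1) = 0.128735, coefficient = 2
x_2 = 2.6000, f(x_2) = 0.074274, coefficient = 2
x_3 = 3.1500, f(x_3) = 0.042852, coefficient = 2
x_4 = 3.7000, f(x_4) = 0.024724, coefficient = 2
x_5 = 4.2500, f(x_5) = 0.014264, coefficient = 1

I ≈ (0.550000/2) × 0.778563 = 0.214105
Exact value: 0.208866
Error: 0.005239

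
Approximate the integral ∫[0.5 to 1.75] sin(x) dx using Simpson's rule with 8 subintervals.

f(x) = sin(x)
a = 0.5, b = 1.75, n = 8
h = (b - a)/n = 0.156250

Simpson's rule: (h/3)[f(x₀) + 4f(x₁) + 2f(x₂) + ... + f(xₙ)]

x_0 = 0.5000, f(x_0) = 0.479426, coefficient = 1
x_1 = 0.6562, f(x_1) = 0.610150, coefficient = 4
x_2 = 0.8125, f(x_2) = 0.726009, coefficient = 2
x_3 = 0.9688, f(x_3) = 0.824178, coefficient = 4
x_4 = 1.1250, f(x_4) = 0.902268, coefficient = 2
x_5 = 1.2812, f(x_5) = 0.958374, coefficient = 4
x_6 = 1.4375, f(x_6) = 0.991129, coefficient = 2
x_7 = 1.5938, f(x_7) = 0.999737, coefficient = 4
x_8 = 1.7500, f(x_8) = 0.983986, coefficient = 1

I ≈ (0.156250/3) × 20.271977 = 1.055832
Exact value: 1.055829
Error: 0.000004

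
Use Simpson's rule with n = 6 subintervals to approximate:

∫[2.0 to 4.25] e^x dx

f(x) = e^x
a = 2.0, b = 4.25, n = 6
h = (b - a)/n = 0.375000

Simpson's rule: (h/3)[f(x₀) + 4f(x₁) + 2f(x₂) + ... + f(xₙ)]

x_0 = 2.0000, f(x_0) = 7.389056, coefficient = 1
x_1 = 2.3750, f(x_1) = 10.751013, coefficient = 4
x_2 = 2.7500, f(x_2) = 15.642632, coefficient = 2
x_3 = 3.1250, f(x_3) = 22.759895, coefficient = 4
x_4 = 3.5000, f(x_4) = 33.115452, coefficient = 2
x_5 = 3.8750, f(x_5) = 48.182698, coefficient = 4
x_6 = 4.2500, f(x_6) = 70.105412, coefficient = 1

I ≈ (0.375000/3) × 501.785062 = 62.723133
Exact value: 62.716356
Error: 0.006777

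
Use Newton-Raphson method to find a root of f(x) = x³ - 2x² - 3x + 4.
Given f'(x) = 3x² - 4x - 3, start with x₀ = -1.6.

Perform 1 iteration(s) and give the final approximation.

f(x) = x³ - 2x² - 3x + 4
f'(x) = 3x² - 4x - 3
x₀ = -1.6

Newton-Raphson formula: x_{n+1} = x_n - f(x_n)/f'(x_n)

Iteration 1:
  f(-1.600000) = -0.416000
  f'(-1.600000) = 11.080000
  x_1 = -1.600000 - (-0.416000)/11.080000 = -1.562455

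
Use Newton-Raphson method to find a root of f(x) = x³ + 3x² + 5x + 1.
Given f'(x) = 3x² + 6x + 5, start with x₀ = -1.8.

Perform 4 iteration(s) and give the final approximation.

f(x) = x³ + 3x² + 5x + 1
f'(x) = 3x² + 6x + 5
x₀ = -1.8

Newton-Raphson formula: x_{n+1} = x_n - f(x_n)/f'(x_n)

Iteration 1:
  f(-1.800000) = -4.112000
  f'(-1.800000) = 3.920000
  x_1 = -1.800000 - (-4.112000)/3.920000 = -0.751020
Iteration 2:
  f(-0.751020) = -1.486606
  f'(-0.751020) = 2.185973
  x_2 = -0.751020 - (-1.486606)/2.185973 = -0.070954
Iteration 3:
  f(-0.070954) = 0.659976
  f'(-0.070954) = 4.589379
  x_3 = -0.070954 - 0.659976/4.589379 = -0.214759
Iteration 4:
  f(-0.214759) = 0.054664
  f'(-0.214759) = 3.849810
  x_4 = -0.214759 - 0.054664/3.849810 = -0.228958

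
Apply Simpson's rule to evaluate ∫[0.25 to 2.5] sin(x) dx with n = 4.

f(x) = sin(x)
a = 0.25, b = 2.5, n = 4
h = (b - a)/n = 0.562500

Simpson's rule: (h/3)[f(x₀) + 4f(x₁) + 2f(x₂) + ... + f(xₙ)]

x_0 = 0.2500, f(x_0) = 0.247404, coefficient = 1
x_1 = 0.8125, f(x_1) = 0.726009, coefficient = 4
x_2 = 1.3750, f(x_2) = 0.980893, coefficient = 2
x_3 = 1.9375, f(x_3) = 0.933514, coefficient = 4
x_4 = 2.5000, f(x_4) = 0.598472, coefficient = 1

I ≈ (0.562500/3) × 9.445754 = 1.771079
Exact value: 1.770056
Error: 0.001023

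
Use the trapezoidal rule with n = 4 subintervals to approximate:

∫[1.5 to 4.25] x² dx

f(x) = x²
a = 1.5, b = 4.25, n = 4
h = (b - a)/n = 0.687500

Trapezoidal rule: (h/2)[f(x₀) + 2f(x₁) + 2f(x₂) + ... + f(xₙ)]

x_0 = 1.5000, f(x_0) = 2.250000, coefficient = 1
x_1 = 2.1875, f(x_1) = 4.785156, coefficient = 2
x_2 = 2.8750, f(x_2) = 8.265625, coefficient = 2
x_3 = 3.5625, f(x_3) = 12.691406, coefficient = 2
x_4 = 4.2500, f(x_4) = 18.062500, coefficient = 1

I ≈ (0.687500/2) × 71.796875 = 24.680176
Exact value: 24.463542
Error: 0.216634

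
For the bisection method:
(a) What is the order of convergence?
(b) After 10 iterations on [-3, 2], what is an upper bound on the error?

(a) Bisection has linear (order 1) convergence; the error is halved each step.

(b) Error bound = (b-a)/2^n = (2 - (-3))/2^{10}
    = 5/2^{10}

(a) 1 (linear); (b) error ≤ 4.88e-03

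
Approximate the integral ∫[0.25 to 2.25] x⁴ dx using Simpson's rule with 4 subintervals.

f(x) = x⁴
a = 0.25, b = 2.25, n = 4
h = (b - a)/n = 0.500000

Simpson's rule: (h/3)[f(x₀) + 4f(x₁) + 2f(x₂) + ... + f(xₙ)]

x_0 = 0.2500, f(x_0) = 0.003906, coefficient = 1
x_1 = 0.7500, f(x_1) = 0.316406, coefficient = 4
x_2 = 1.2500, f(x_2) = 2.441406, coefficient = 2
x_3 = 1.7500, f(x_3) = 9.378906, coefficient = 4
x_4 = 2.2500, f(x_4) = 25.628906, coefficient = 1

I ≈ (0.500000/3) × 69.296875 = 11.549479
Exact value: 11.532812
Error: 0.016667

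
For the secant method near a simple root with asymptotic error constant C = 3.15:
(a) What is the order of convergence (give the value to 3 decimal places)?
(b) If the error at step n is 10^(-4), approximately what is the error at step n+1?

(a) Secant method has superlinear convergence with order φ = (1+√5)/2 ≈ 1.618.
    This means |e_{n+1}| ≈ C|e_n|^1.618.

(b) With |e_n| = 10^(-4) and C = 3.15:
    |e_{n+1}| ≈ 3.15 × (10^(-4))^1.618 = 3.15 × 10^(-6.47)

(a) ≈ 1.618 (golden ratio); (b) |e_{n+1}| ≈ 1.062e-06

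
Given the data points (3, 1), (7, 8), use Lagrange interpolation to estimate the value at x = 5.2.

Lagrange interpolation formula:
P(x) = Σ yᵢ × Lᵢ(x)
where Lᵢ(x) = Π_{j≠i} (x - xⱼ)/(xᵢ - xⱼ)

L_0(5.2) = (5.2 - 7)/(3 - 7) = 0.450000
L_1(5.2) = (5.2 - 3)/(7 - 3) = 0.550000

P(5.2) = 1×L_0(5.2) + 8×L_1(5.2)
P(5.2) = 4.850000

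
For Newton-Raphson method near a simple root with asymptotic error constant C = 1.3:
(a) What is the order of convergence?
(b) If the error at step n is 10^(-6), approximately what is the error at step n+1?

(a) Newton-Raphson has quadratic (order 2) convergence near simple roots.
    This means |e_{n+1}| ≈ C|e_n|².

(b) With |e_n| = 10^(-6) and C = 1.3:
    |e_{n+1}| ≈ 1.3 × (10^(-6))² = 1.3 × 10^(-12)

(a) 2 (quadratic); (b) |e_{n+1}| ≈ 1.300e-12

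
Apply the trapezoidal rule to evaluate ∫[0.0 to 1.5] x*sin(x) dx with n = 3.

f(x) = x*sin(x)
a = 0.0, b = 1.5, n = 3
h = (b - a)/n = 0.500000

Trapezoidal rule: (h/2)[f(x₀) + 2f(x₁) + 2f(x₂) + ... + f(xₙ)]

x_0 = 0.0000, f(x_0) = 0.000000, coefficient = 1
x_1 = 0.5000, f(x_1) = 0.239713, coefficient = 2
x_2 = 1.0000, f(x_2) = 0.841471, coefficient = 2
x_3 = 1.5000, f(x_3) = 1.496242, coefficient = 1

I ≈ (0.500000/2) × 3.658610 = 0.914652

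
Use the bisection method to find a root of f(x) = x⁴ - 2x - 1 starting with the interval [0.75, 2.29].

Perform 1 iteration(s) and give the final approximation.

f(x) = x⁴ - 2x - 1
Initial interval: [0.75, 2.29]

Iteration 1:
  c_1 = (0.750000 + 2.290000)/2 = 1.520000
  f(c_1) = f(1.520000) = 1.297948
  f(a) × f(c) < 0, new interval: [0.750000, 1.520000]

After 1 iteration(s), the approximation is c_1 = 1.520000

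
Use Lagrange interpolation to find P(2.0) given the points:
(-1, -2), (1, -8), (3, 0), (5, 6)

Lagrange interpolation formula:
P(x) = Σ yᵢ × Lᵢ(x)
where Lᵢ(x) = Π_{j≠i} (x - xⱼ)/(xᵢ - xⱼ)

L_0(2.0) = (2.0 - 1)/(-1 - 1) × (2.0 - 3)/(-1 - 3) × (2.0 - 5)/(-1 - 5) = -0.062500
L_1(2.0) = (2.0 - (-1))/(1 - (-1)) × (2.0 - 3)/(1 - 3) × (2.0 - 5)/(1 - 5) = 0.562500
L_2(2.0) = (2.0 - (-1))/(3 - (-1)) × (2.0 - 1)/(3 - 1) × (2.0 - 5)/(3 - 5) = 0.562500
L_3(2.0) = (2.0 - (-1))/(5 - (-1)) × (2.0 - 1)/(5 - 1) × (2.0 - 3)/(5 - 3) = -0.062500

P(2.0) = (-2)×L_0(2.0) + (-8)×L_1(2.0) + 0×L_2(2.0) + 6×L_3(2.0)
P(2.0) = -4.750000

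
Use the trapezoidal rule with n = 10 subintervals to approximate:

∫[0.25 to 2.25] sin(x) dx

f(x) = sin(x)
a = 0.25, b = 2.25, n = 10
h = (b - a)/n = 0.200000

Trapezoidal rule: (h/2)[f(x₀) + 2f(x₁) + 2f(x₂) + ... + f(xₙ)]

x_0 = 0.2500, f(x_0) = 0.247404, coefficient = 1
x_1 = 0.4500, f(x_1) = 0.434966, coefficient = 2
x_2 = 0.6500, f(x_2) = 0.605186, coefficient = 2
x_3 = 0.8500, f(x_3) = 0.751280, coefficient = 2
x_4 = 1.0500, f(x_4) = 0.867423, coefficient = 2
x_5 = 1.2500, f(x_5) = 0.948985, coefficient = 2
x_6 = 1.4500, f(x_6) = 0.992713, coefficient = 2
x_7 = 1.6500, f(x_7) = 0.996865, coefficient = 2
x_8 = 1.8500, f(x_8) = 0.961275, coefficient = 2
x_9 = 2.0500, f(x_9) = 0.887362, coefficient = 2
x_10 = 2.2500, f(x_10) = 0.778073, coefficient = 1

I ≈ (0.200000/2) × 15.917589 = 1.591759
Exact value: 1.597086
Error: 0.005327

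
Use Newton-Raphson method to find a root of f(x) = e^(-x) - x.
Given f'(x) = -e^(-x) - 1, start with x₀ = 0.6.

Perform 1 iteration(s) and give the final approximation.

f(x) = e^(-x) - x
f'(x) = -e^(-x) - 1
x₀ = 0.6

Newton-Raphson formula: x_{n+1} = x_n - f(x_n)/f'(x_n)

Iteration 1:
  f(0.600000) = -0.051188
  f'(0.600000) = -1.548812
  x_1 = 0.600000 - (-0.051188)/(-1.548812) = 0.566950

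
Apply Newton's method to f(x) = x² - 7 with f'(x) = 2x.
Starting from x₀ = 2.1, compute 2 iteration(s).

f(x) = x² - 7
f'(x) = 2x
x₀ = 2.1

Newton-Raphson formula: x_{n+1} = x_n - f(x_n)/f'(x_n)

Iteration 1:
  f(2.100000) = -2.590000
  f'(2.100000) = 4.200000
  x_1 = 2.100000 - (-2.590000)/4.200000 = 2.716667
Iteration 2:
  f(2.716667) = 0.380278
  f'(2.716667) = 5.433333
  x_2 = 2.716667 - 0.380278/5.433333 = 2.646677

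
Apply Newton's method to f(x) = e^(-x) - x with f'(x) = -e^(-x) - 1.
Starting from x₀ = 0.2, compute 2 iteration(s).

f(x) = e^(-x) - x
f'(x) = -e^(-x) - 1
x₀ = 0.2

Newton-Raphson formula: x_{n+1} = x_n - f(x_n)/f'(x_n)

Iteration 1:
  f(0.200000) = 0.618731
  f'(0.200000) = -1.818731
  x_1 = 0.200000 - 0.618731/(-1.818731) = 0.540199
Iteration 2:
  f(0.540199) = 0.042433
  f'(0.540199) = -1.582632
  x_2 = 0.540199 - 0.042433/(-1.582632) = 0.567011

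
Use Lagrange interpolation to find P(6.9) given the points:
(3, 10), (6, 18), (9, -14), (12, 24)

Lagrange interpolation formula:
P(x) = Σ yᵢ × Lᵢ(x)
where Lᵢ(x) = Π_{j≠i} (x - xⱼ)/(xᵢ - xⱼ)

L_0(6.9) = (6.9 - 6)/(3 - 6) × (6.9 - 9)/(3 - 9) × (6.9 - 12)/(3 - 12) = -0.059500
L_1(6.9) = (6.9 - 3)/(6 - 3) × (6.9 - 9)/(6 - 9) × (6.9 - 12)/(6 - 12) = 0.773500
L_2(6.9) = (6.9 - 3)/(9 - 3) × (6.9 - 6)/(9 - 6) × (6.9 - 12)/(9 - 12) = 0.331500
L_3(6.9) = (6.9 - 3)/(12 - 3) × (6.9 - 6)/(12 - 6) × (6.9 - 9)/(12 - 9) = -0.045500

P(6.9) = 10×L_0(6.9) + 18×L_1(6.9) + (-14)×L_2(6.9) + 24×L_3(6.9)
P(6.9) = 7.595000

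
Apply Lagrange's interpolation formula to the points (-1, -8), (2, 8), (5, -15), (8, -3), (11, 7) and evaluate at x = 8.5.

Lagrange interpolation formula:
P(x) = Σ yᵢ × Lᵢ(x)
where Lᵢ(x) = Π_{j≠i} (x - xⱼ)/(xᵢ - xⱼ)

L_0(8.5) = (8.5 - 2)/(-1 - 2) × (8.5 - 5)/(-1 - 5) × (8.5 - 8)/(-1 - 8) × (8.5 - 11)/(-1 - 11) = -0.014628
L_1(8.5) = (8.5 - (-1))/(2 - (-1)) × (8.5 - 5)/(2 - 5) × (8.5 - 8)/(2 - 8) × (8.5 - 11)/(2 - 11) = 0.085520
L_2(8.5) = (8.5 - (-1))/(5 - (-1)) × (8.5 - 2)/(5 - 2) × (8.5 - 8)/(5 - 8) × (8.5 - 11)/(5 - 11) = -0.238233
L_3(8.5) = (8.5 - (-1))/(8 - (-1)) × (8.5 - 2)/(8 - 2) × (8.5 - 5)/(8 - 5) × (8.5 - 11)/(8 - 11) = 1.111754
L_4(8.5) = (8.5 - (-1))/(11 - (-1)) × (8.5 - 2)/(11 - 2) × (8.5 - 5)/(11 - 5) × (8.5 - 8)/(11 - 8) = 0.055588

P(8.5) = (-8)×L_0(8.5) + 8×L_1(8.5) + (-15)×L_2(8.5) + (-3)×L_3(8.5) + 7×L_4(8.5)
P(8.5) = 1.428530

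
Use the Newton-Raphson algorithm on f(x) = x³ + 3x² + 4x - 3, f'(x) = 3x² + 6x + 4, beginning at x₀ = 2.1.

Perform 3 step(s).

f(x) = x³ + 3x² + 4x - 3
f'(x) = 3x² + 6x + 4
x₀ = 2.1

Newton-Raphson formula: x_{n+1} = x_n - f(x_n)/f'(x_n)

Iteration 1:
  f(2.100000) = 27.891000
  f'(2.100000) = 29.830000
  x_1 = 2.100000 - 27.891000/29.830000 = 1.165002
Iteration 2:
  f(1.165002) = 7.312867
  f'(1.165002) = 15.061697
  x_2 = 1.165002 - 7.312867/15.061697 = 0.679474
Iteration 3:
  f(0.679474) = 1.416656
  f'(0.679474) = 9.461901
  x_3 = 0.679474 - 1.416656/9.461901 = 0.529752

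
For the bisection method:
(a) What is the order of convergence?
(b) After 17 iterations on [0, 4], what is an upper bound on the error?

(a) Bisection has linear (order 1) convergence; the error is halved each step.

(b) Error bound = (b-a)/2^n = (4 - 0)/2^{17}
    = 4/2^{17}

(a) 1 (linear); (b) error ≤ 3.05e-05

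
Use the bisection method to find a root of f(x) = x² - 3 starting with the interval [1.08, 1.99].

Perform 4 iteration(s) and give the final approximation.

f(x) = x² - 3
Initial interval: [1.08, 1.99]

Iteration 1:
  c_1 = (1.080000 + 1.990000)/2 = 1.535000
  f(c_1) = f(1.535000) = -0.643775
  f(a) × f(c) ≥ 0, new interval: [1.535000, 1.990000]
Iteration 2:
  c_2 = (1.535000 + 1.990000)/2 = 1.762500
  f(c_2) = f(1.762500) = 0.106406
  f(a) × f(c) < 0, new interval: [1.535000, 1.762500]
Iteration 3:
  c_3 = (1.535000 + 1.762500)/2 = 1.648750
  f(c_3) = f(1.648750) = -0.281623
  f(a) × f(c) ≥ 0, new interval: [1.648750, 1.762500]
Iteration 4:
  c_4 = (1.648750 + 1.762500)/2 = 1.705625
  f(c_4) = f(1.705625) = -0.090843
  f(a) × f(c) ≥ 0, new interval: [1.705625, 1.762500]

After 4 iteration(s), the approximation is c_4 = 1.705625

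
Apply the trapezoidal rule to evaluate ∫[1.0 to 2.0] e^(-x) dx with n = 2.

f(x) = e^(-x)
a = 1.0, b = 2.0, n = 2
h = (b - a)/n = 0.500000

Trapezoidal rule: (h/2)[f(x₀) + 2f(x₁) + 2f(x₂) + ... + f(xₙ)]

x_0 = 1.0000, f(x_0) = 0.367879, coefficient = 1
x_1 = 1.5000, f(x_1) = 0.223130, coefficient = 2
x_2 = 2.0000, f(x_2) = 0.135335, coefficient = 1

I ≈ (0.500000/2) × 0.949475 = 0.237369
Exact value: 0.232544
Error: 0.004825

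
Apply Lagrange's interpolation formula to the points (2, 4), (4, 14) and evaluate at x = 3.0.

Lagrange interpolation formula:
P(x) = Σ yᵢ × Lᵢ(x)
where Lᵢ(x) = Π_{j≠i} (x - xⱼ)/(xᵢ - xⱼ)

L_0(3.0) = (3.0 - 4)/(2 - 4) = 0.500000
L_1(3.0) = (3.0 - 2)/(4 - 2) = 0.500000

P(3.0) = 4×L_0(3.0) + 14×L_1(3.0)
P(3.0) = 9.000000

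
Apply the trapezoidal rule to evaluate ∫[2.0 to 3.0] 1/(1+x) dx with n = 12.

f(x) = 1/(1+x)
a = 2.0, b = 3.0, n = 12
h = (b - a)/n = 0.083333

Trapezoidal rule: (h/2)[f(x₀) + 2f(x₁) + 2f(x₂) + ... + f(xₙ)]

x_0 = 2.0000, f(x_0) = 0.333333, coefficient = 1
x_1 = 2.0833, f(x_1) = 0.324324, coefficient = 2
x_2 = 2.1667, f(x_2) = 0.315789, coefficient = 2
x_3 = 2.2500, f(x_3) = 0.307692, coefficient = 2
x_4 = 2.3333, f(x_4) = 0.300000, coefficient = 2
x_5 = 2.4167, f(x_5) = 0.292683, coefficient = 2
x_6 = 2.5000, f(x_6) = 0.285714, coefficient = 2
x_7 = 2.5833, f(x_7) = 0.279070, coefficient = 2
x_8 = 2.6667, f(x_8) = 0.272727, coefficient = 2
x_9 = 2.7500, f(x_9) = 0.266667, coefficient = 2
x_10 = 2.8333, f(x_10) = 0.260870, coefficient = 2
x_11 = 2.9167, f(x_11) = 0.255319, coefficient = 2
x_12 = 3.0000, f(x_12) = 0.250000, coefficient = 1

I ≈ (0.083333/2) × 6.905045 = 0.287710
Exact value: 0.287682
Error: 0.000028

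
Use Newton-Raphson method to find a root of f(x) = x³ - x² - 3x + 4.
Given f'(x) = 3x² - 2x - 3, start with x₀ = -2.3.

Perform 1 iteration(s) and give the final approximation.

f(x) = x³ - x² - 3x + 4
f'(x) = 3x² - 2x - 3
x₀ = -2.3

Newton-Raphson formula: x_{n+1} = x_n - f(x_n)/f'(x_n)

Iteration 1:
  f(-2.300000) = -6.557000
  f'(-2.300000) = 17.470000
  x_1 = -2.300000 - (-6.557000)/17.470000 = -1.924671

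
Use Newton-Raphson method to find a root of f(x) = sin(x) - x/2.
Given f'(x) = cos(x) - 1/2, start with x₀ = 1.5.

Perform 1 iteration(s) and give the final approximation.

f(x) = sin(x) - x/2
f'(x) = cos(x) - 1/2
x₀ = 1.5

Newton-Raphson formula: x_{n+1} = x_n - f(x_n)/f'(x_n)

Iteration 1:
  f(1.500000) = 0.247495
  f'(1.500000) = -0.429263
  x_1 = 1.500000 - 0.247495/(-0.429263) = 2.076558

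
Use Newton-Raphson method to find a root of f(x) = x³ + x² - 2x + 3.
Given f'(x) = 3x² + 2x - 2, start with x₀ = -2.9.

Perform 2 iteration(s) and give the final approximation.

f(x) = x³ + x² - 2x + 3
f'(x) = 3x² + 2x - 2
x₀ = -2.9

Newton-Raphson formula: x_{n+1} = x_n - f(x_n)/f'(x_n)

Iteration 1:
  f(-2.900000) = -7.179000
  f'(-2.900000) = 17.430000
  x_1 = -2.900000 - (-7.179000)/17.430000 = -2.488124
Iteration 2:
  f(-2.488124) = -1.236371
  f'(-2.488124) = 11.596034
  x_2 = -2.488124 - (-1.236371)/11.596034 = -2.381504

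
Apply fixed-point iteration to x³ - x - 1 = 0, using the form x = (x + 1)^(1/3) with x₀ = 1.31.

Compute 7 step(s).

Equation: x³ - x - 1 = 0
Fixed-point form: x = (x + 1)^(1/3)
x₀ = 1.31

x_1 = g(1.310000) = 1.321916
x_2 = g(1.321916) = 1.324186
x_3 = g(1.324186) = 1.324617
x_4 = g(1.324617) = 1.324699
x_5 = g(1.324699) = 1.324714
x_6 = g(1.324714) = 1.324717
x_7 = g(1.324717) = 1.324718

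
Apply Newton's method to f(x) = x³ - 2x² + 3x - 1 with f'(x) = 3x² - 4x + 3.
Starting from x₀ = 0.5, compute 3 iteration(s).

f(x) = x³ - 2x² + 3x - 1
f'(x) = 3x² - 4x + 3
x₀ = 0.5

Newton-Raphson formula: x_{n+1} = x_n - f(x_n)/f'(x_n)

Iteration 1:
  f(0.500000) = 0.125000
  f'(0.500000) = 1.750000
  x_1 = 0.500000 - 0.125000/1.750000 = 0.428571
Iteration 2:
  f(0.428571) = -0.002915
  f'(0.428571) = 1.836735
  x_2 = 0.428571 - (-0.002915)/1.836735 = 0.430159
Iteration 3:
  f(0.430159) = -0.000002
  f'(0.430159) = 1.834475
  x_3 = 0.430159 - (-0.000002)/1.834475 = 0.430160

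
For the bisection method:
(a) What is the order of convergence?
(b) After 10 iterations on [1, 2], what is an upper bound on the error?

(a) Bisection has linear (order 1) convergence; the error is halved each step.

(b) Error bound = (b-a)/2^n = (2 - 1)/2^{10}
    = 1/2^{10}

(a) 1 (linear); (b) error ≤ 9.77e-04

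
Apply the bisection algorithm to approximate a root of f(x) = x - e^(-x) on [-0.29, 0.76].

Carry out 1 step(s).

f(x) = x - e^(-x)
Initial interval: [-0.29, 0.76]

Iteration 1:
  c_1 = (-0.290000 + 0.760000)/2 = 0.235000
  f(c_1) = f(0.235000) = -0.555571
  f(a) × f(c) ≥ 0, new interval: [0.235000, 0.760000]

After 1 iteration(s), the approximation is c_1 = 0.235000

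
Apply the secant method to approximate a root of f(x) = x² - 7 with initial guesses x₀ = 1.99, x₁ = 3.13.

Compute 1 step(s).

f(x) = x² - 7
x₀ = 1.99, x₁ = 3.13

Secant formula: x_{n+1} = x_n - f(x_n)(x_n - x_{n-1})/(f(x_n) - f(x_{n-1}))

Iteration 1:
  f(1.990000) = -3.039900
  f(3.130000) = 2.796900
  x_2 = 3.130000 - 2.796900×(3.130000 - 1.990000)/(2.796900 - (-3.039900))
       = 2.583730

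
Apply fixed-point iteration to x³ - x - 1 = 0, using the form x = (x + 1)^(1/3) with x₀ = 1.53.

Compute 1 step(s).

Equation: x³ - x - 1 = 0
Fixed-point form: x = (x + 1)^(1/3)
x₀ = 1.53

x_1 = g(1.530000) = 1.362616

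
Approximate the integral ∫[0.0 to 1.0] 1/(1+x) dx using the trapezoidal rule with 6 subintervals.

f(x) = 1/(1+x)
a = 0.0, b = 1.0, n = 6
h = (b - a)/n = 0.166667

Trapezoidal rule: (h/2)[f(x₀) + 2f(x₁) + 2f(x₂) + ... + f(xₙ)]

x_0 = 0.0000, f(x_0) = 1.000000, coefficient = 1
x_1 = 0.1667, f(x_1) = 0.857143, coefficient = 2
x_2 = 0.3333, f(x_2) = 0.750000, coefficient = 2
x_3 = 0.5000, f(x_3) = 0.666667, coefficient = 2
x_4 = 0.6667, f(x_4) = 0.600000, coefficient = 2
x_5 = 0.8333, f(x_5) = 0.545455, coefficient = 2
x_6 = 1.0000, f(x_6) = 0.500000, coefficient = 1

I ≈ (0.166667/2) × 8.338528 = 0.694877
Exact value: 0.693147
Error: 0.001730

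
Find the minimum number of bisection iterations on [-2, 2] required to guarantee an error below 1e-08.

We need (b-a)/2^n ≤ 1e-08
(2 - (-2))/2^n ≤ 1e-08
4/2^n ≤ 1e-08
2^n ≥ 400000000
n ≥ log₂(400000000) = 28.58
n ≥ 29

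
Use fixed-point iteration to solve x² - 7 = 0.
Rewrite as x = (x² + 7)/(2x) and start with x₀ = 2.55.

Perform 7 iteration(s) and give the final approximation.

Equation: x² - 7 = 0
Fixed-point form: x = (x² + 7)/(2x)
x₀ = 2.55

x_1 = g(2.550000) = 2.647549
x_2 = g(2.647549) = 2.645752
x_3 = g(2.645752) = 2.645751
x_4 = g(2.645751) = 2.645751
x_5 = g(2.645751) = 2.645751
x_6 = g(2.645751) = 2.645751
x_7 = g(2.645751) = 2.645751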